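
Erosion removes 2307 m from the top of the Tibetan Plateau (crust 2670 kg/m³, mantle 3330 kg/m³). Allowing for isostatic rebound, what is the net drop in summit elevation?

457 m

Rebound u = e ρ_c/ρ_m = 2307 m × 2670/3330 = 1850 m.
Net surface drop = e − u = 2307 m − 1850 m = e (ρ_m − ρ_c)/ρ_m = 457 m.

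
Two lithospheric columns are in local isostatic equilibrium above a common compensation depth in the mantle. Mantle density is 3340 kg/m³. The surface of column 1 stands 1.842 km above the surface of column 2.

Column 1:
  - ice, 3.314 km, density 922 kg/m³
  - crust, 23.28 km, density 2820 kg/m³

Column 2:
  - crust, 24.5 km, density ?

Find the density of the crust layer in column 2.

2770 kg/m³

Take the compensation level at the base of the deeper column (depth z_c below the surface of column 1) and equate Σ ρ_i t_i down to z_c; mantle fills any gap and the z_c terms cancel.
Column 1: 3.314×922 + 23.28×2820 + (z_c − 26.594)×3340
Column 2: 1.842×0 + 24.5×ρ + (z_c − 1.842 − 24.5)×3340
The z_c×3340 term appears on both sides and cancels. Collect the known terms of each column as K = Σ(ρt)_known − 3340 × (depth of known layers): K_1 = 68705.108 − 3340×26.594 = −20118.852; K_2 = 0 − 3340×(1.842 + 24.5) = −87982.28.
Balance: K_1 = K_2 + 24.5×ρ, so ρ = (K_1 − K_2)/24.5 = 67863.4/24.5 = 2770 kg/m³.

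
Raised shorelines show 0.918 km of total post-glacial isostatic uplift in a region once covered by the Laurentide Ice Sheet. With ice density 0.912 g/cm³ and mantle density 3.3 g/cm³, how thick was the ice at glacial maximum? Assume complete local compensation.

u = t ρ_ice/ρ_m → t = u ρ_m/ρ_ice = 0.918 km × 3.3/0.912 = 3.32 km.

3.32 km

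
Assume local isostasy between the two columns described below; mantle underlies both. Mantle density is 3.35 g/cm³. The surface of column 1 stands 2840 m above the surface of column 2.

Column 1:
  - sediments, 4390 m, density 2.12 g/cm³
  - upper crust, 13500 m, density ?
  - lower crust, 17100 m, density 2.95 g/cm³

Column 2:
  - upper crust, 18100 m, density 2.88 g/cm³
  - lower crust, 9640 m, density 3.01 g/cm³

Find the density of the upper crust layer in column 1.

Take the compensation level at the base of the deeper column (depth z_c below the surface of column 1) and equate Σ ρ_i t_i down to z_c; mantle fills any gap and the z_c terms cancel.
Column 1: 4390×2.12 + 13500×ρ + 17100×2.95 + (z_c − 34990)×3.35
Column 2: 2840×0 + 18100×2.88 + 9640×3.01 + (z_c − 2840 − 27740)×3.35
The z_c×3.35 term appears on both sides and cancels. Collect the known terms of each column as K = Σ(ρt)_known − 3.35 × (depth of known layers): K_1 = 59751.8 − 3.35×34990 = −57464.7; K_2 = 81144.4 − 3.35×(2840 + 27740) = −21298.6.
Balance: K_1 + 13500×ρ = K_2, so ρ = (K_2 − K_1)/13500 = 36166.1/13500 = 2.68 g/cm³.

2.68 g/cm³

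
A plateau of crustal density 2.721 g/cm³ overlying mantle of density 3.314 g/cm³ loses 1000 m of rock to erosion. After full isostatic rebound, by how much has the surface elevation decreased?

Rebound u = e ρ_c/ρ_m = 1000 m × 2.721/3.314 = 821.1 m.
Net surface drop = e − u = 1000 m − 821.1 m = e (ρ_m − ρ_c)/ρ_m = 179 m.

179 m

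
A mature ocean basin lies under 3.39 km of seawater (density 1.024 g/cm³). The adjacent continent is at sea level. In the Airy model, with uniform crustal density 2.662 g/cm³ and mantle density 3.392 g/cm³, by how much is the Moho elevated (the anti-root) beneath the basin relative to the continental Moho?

7.61 km

Balancing pressure at the compensation depth: replacing crust with seawater at the top is compensated by replacing crust with mantle at the base: d (ρ_c − ρ_w) = a (ρ_m − ρ_c).
a = d (ρ_c − ρ_w)/(ρ_m − ρ_c) = 3.39 km × 1.638/0.73 = 7.61 km.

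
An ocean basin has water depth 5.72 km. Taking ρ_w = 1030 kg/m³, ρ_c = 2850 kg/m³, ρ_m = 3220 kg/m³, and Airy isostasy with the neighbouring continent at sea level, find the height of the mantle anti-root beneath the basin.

28.1 km

In Airy isostatic equilibrium: replacing crust with seawater at the top is compensated by replacing crust with mantle at the base: d (ρ_c − ρ_w) = a (ρ_m − ρ_c).
a = d (ρ_c − ρ_w)/(ρ_m − ρ_c) = 5.72 km × 1820/370 = 28.1 km.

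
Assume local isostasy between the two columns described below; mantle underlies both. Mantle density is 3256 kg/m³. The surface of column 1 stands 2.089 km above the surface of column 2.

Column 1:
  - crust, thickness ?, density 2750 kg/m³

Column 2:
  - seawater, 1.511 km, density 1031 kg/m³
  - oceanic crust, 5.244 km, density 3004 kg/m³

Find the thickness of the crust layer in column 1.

Take the compensation level at the base of the deeper column (depth z_c below the surface of column 1) and equate Σ ρ_i t_i down to z_c; mantle fills any gap and the z_c terms cancel.
Column 1: x×2750 + (z_c − 0 − x)×3256
Column 2: 2.089×0 + 1.511×1031 + 5.244×3004 + (z_c − 2.089 − 6.755)×3256
The z_c×3256 term appears on both sides and cancels. Collect the known terms of each column as K = Σ(ρt)_known − 3256 × (depth of known layers): K_1 = 0 − 3256×0 = 0; K_2 = 17310.817 − 3256×(2.089 + 6.755) = −11485.247.
Balance: K_1 − x×(3256 − 2750) = K_2, so x = (K_1 − K_2)/(3256 − 2750) = 11485.2/506 = 22.7 km.

22.7 km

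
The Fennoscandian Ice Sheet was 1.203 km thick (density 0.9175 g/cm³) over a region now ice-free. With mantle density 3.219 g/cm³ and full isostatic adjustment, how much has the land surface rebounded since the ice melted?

0.343 km

Removing the load lets mantle flow back in; uplift u satisfies ρ_ice t = ρ_m u.
u = t ρ_ice/ρ_m = 1.203 km × 0.9175/3.219 = 0.343 km.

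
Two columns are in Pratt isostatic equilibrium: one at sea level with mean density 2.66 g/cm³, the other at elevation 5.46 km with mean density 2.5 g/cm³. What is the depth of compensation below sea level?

85.3 km

ρ_ref D = ρ (D + h) → D (ρ_ref − ρ) = ρ h.
D = ρ h/(ρ_ref − ρ) = 2.5 × 5.46 km/(2.66 − 2.5) = 85.3 km.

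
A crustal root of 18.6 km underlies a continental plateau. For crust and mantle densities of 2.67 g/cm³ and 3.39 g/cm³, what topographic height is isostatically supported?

5.02 km

Equating mass per unit area of the two columns: ρ_c h = (ρ_m − ρ_c) r.
h = r (ρ_m − ρ_c) / ρ_c = 18.6 km × (3.39 − 2.67) / 2.67 = 5.02 km.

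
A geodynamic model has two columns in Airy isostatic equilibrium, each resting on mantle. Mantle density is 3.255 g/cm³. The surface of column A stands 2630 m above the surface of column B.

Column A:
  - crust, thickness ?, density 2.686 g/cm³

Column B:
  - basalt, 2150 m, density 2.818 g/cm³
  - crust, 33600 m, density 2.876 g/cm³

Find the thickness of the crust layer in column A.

Take the compensation level at the base of the deeper column (depth z_c below the surface of column A) and equate Σ ρ_i t_i down to z_c; mantle fills any gap and the z_c terms cancel.
Column A: x×2.686 + (z_c − 0 − x)×3.255
Column B: 2630×0 + 2150×2.818 + 33600×2.876 + (z_c − 2630 − 35750)×3.255
The z_c×3.255 term appears on both sides and cancels. Collect the known terms of each column as K = Σ(ρt)_known − 3.255 × (depth of known layers): K_A = 0 − 3.255×0 = 0; K_B = 102692.3 − 3.255×(2630 + 35750) = −22234.6.
Balance: K_A − x×(3.255 − 2.686) = K_B, so x = (K_A − K_B)/(3.255 − 2.686) = 22234.6/0.569 = 39100 m.

39100 m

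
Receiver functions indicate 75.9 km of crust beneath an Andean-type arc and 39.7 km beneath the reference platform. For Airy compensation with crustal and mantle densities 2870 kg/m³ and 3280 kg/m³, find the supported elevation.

Excess crust Δ = 75.9 km − 39.7 km = 36.2 km, split between elevation h and root r with h + r = Δ.
Airy balance ρ_c h = (ρ_m − ρ_c) r gives r = h ρ_c/(ρ_m − ρ_c), so h (1 + ρ_c/(ρ_m − ρ_c)) = Δ, i.e. h = Δ (ρ_m − ρ_c)/ρ_m.
h = 36.2 km × 410/3280 = 4.53 km.

4.53 km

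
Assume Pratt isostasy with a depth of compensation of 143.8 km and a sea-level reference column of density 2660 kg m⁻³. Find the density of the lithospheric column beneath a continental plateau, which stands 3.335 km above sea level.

Pratt balance: ρ_ref D = ρ (D + h).
ρ = ρ_ref D/(D + h) = 2660 × 143.8 km/(143.8 km + 3.335 km) = 2600 kg m⁻³.

2600 kg m⁻³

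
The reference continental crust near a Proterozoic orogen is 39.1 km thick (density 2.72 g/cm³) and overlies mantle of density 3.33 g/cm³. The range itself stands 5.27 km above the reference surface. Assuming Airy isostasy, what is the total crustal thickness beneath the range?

67.9 km

Root depth r = h ρ_c / (ρ_m − ρ_c) = 5.27 km × 2.72 / 0.61 = 23.5 km.
Total thickness = T + h + r = 39.1 km + 5.27 km + 23.5 km = 67.9 km.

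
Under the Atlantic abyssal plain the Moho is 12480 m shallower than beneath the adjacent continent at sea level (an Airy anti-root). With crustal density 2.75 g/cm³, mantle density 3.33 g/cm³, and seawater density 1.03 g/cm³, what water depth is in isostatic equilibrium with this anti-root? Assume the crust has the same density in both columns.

Replacing a thickness d of crust by seawater at the top must be balanced by replacing crust with mantle at the base: d (ρ_c − ρ_w) = a (ρ_m − ρ_c).
d = a (ρ_m − ρ_c)/(ρ_c − ρ_w) = 12480 m × 0.58/1.72 = 4210 m.

4210 m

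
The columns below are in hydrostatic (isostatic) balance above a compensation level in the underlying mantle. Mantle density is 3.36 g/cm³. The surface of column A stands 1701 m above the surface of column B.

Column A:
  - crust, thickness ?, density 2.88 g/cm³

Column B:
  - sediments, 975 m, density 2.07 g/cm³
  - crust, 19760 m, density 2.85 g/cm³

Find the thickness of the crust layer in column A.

35500 m

Take the compensation level at the base of the deeper column (depth z_c below the surface of column A) and equate Σ ρ_i t_i down to z_c; mantle fills any gap and the z_c terms cancel.
Column A: x×2.88 + (z_c − 0 − x)×3.36
Column B: 1701×0 + 975×2.07 + 19760×2.85 + (z_c − 1701 − 20735)×3.36
The z_c×3.36 term appears on both sides and cancels. Collect the known terms of each column as K = Σ(ρt)_known − 3.36 × (depth of known layers): K_A = 0 − 3.36×0 = 0; K_B = 58334.25 − 3.36×(1701 + 20735) = −17050.71.
Balance: K_A − x×(3.36 − 2.88) = K_B, so x = (K_A − K_B)/(3.36 − 2.88) = 17050.7/0.48 = 35500 m.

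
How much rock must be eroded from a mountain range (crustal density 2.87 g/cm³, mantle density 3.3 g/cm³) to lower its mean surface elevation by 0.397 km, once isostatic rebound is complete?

3.05 km

Net drop Δ = e − u = e − e ρ_c/ρ_m = e (ρ_m − ρ_c)/ρ_m.
e = Δ ρ_m/(ρ_m − ρ_c) = 0.397 km × 3.3/0.43 = 3.05 km.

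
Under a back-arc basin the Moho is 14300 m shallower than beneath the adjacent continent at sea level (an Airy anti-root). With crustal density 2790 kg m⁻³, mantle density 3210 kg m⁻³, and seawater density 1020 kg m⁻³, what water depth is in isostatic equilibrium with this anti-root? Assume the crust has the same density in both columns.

3390 m

Replacing a thickness d of crust by seawater at the top must be balanced by replacing crust with mantle at the base: d (ρ_c − ρ_w) = a (ρ_m − ρ_c).
d = a (ρ_m − ρ_c)/(ρ_c − ρ_w) = 14300 m × 420/1770 = 3390 m.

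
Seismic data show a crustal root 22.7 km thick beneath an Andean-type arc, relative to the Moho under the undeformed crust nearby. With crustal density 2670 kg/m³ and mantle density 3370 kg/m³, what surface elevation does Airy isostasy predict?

For local isostatic compensation: ρ_c h = (ρ_m − ρ_c) r.
h = r (ρ_m − ρ_c) / ρ_c = 22.7 km × (3370 − 2670) / 2670 = 5.95 km.

5.95 km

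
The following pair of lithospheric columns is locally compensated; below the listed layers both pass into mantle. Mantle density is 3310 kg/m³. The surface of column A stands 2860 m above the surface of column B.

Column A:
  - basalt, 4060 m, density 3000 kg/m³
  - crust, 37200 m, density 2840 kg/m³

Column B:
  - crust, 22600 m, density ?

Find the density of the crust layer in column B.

Take the compensation level at the base of the deeper column (depth z_c below the surface of column A) and equate Σ ρ_i t_i down to z_c; mantle fills any gap and the z_c terms cancel.
Column A: 4060×3000 + 37200×2840 + (z_c − 41260)×3310
Column B: 2860×0 + 22600×ρ + (z_c − 2860 − 22600)×3310
The z_c×3310 term appears on both sides and cancels. Collect the known terms of each column as K = Σ(ρt)_known − 3310 × (depth of known layers): K_A = 117828000 − 3310×41260 = −18742600; K_B = 0 − 3310×(2860 + 22600) = −84272600.
Balance: K_A = K_B + 22600×ρ, so ρ = (K_A − K_B)/22600 = 65530000/22600 = 2900 kg/m³.

2900 kg/m³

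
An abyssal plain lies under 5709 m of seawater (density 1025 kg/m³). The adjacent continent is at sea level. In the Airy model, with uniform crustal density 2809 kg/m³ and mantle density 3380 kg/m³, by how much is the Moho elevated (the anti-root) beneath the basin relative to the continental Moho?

Equating mass per unit area of the two columns: replacing crust with seawater at the top is compensated by replacing crust with mantle at the base: d (ρ_c − ρ_w) = a (ρ_m − ρ_c).
a = d (ρ_c − ρ_w)/(ρ_m − ρ_c) = 5709 m × 1784/571 = 17800 m.

17800 m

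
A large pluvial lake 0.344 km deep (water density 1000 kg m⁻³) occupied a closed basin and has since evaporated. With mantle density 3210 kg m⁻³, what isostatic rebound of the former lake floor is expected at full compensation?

u = d ρ_w/ρ_m = 0.344 km × 1000/3210 = 0.107 km.

0.107 km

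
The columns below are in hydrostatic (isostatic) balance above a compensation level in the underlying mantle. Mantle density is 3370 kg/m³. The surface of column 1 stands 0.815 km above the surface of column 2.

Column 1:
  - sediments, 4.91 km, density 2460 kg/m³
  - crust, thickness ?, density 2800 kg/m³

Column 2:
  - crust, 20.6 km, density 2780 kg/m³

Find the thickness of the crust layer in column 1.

Take the compensation level at the base of the deeper column (depth z_c below the surface of column 1) and equate Σ ρ_i t_i down to z_c; mantle fills any gap and the z_c terms cancel.
Column 1: 4.91×2460 + x×2800 + (z_c − 4.91 − x)×3370
Column 2: 0.815×0 + 20.6×2780 + (z_c − 0.815 − 20.6)×3370
The z_c×3370 term appears on both sides and cancels. Collect the known terms of each column as K = Σ(ρt)_known − 3370 × (depth of known layers): K_1 = 12078.6 − 3370×4.91 = −4468.1; K_2 = 57268 − 3370×(0.815 + 20.6) = −14900.55.
Balance: K_1 − x×(3370 − 2800) = K_2, so x = (K_1 − K_2)/(3370 − 2800) = 10432.5/570 = 18.3 km.

18.3 km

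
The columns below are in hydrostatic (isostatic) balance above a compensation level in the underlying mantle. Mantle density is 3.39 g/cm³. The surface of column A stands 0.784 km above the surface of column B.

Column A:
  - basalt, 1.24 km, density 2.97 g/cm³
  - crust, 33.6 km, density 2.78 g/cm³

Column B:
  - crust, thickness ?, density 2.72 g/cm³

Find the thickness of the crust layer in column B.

Take the compensation level at the base of the deeper column (depth z_c below the surface of column A) and equate Σ ρ_i t_i down to z_c; mantle fills any gap and the z_c terms cancel.
Column A: 1.24×2.97 + 33.6×2.78 + (z_c − 34.84)×3.39
Column B: 0.784×0 + x×2.72 + (z_c − 0.784 − 0 − x)×3.39
The z_c×3.39 term appears on both sides and cancels. Collect the known terms of each column as K = Σ(ρt)_known − 3.39 × (depth of known layers): K_A = 97.0908 − 3.39×34.84 = −21.0168; K_B = 0 − 3.39×(0.784 + 0) = −2.65776.
Balance: K_A = K_B − x×(3.39 − 2.72), so x = (K_B − K_A)/(3.39 − 2.72) = 18.359/0.67 = 27.4 km.

27.4 km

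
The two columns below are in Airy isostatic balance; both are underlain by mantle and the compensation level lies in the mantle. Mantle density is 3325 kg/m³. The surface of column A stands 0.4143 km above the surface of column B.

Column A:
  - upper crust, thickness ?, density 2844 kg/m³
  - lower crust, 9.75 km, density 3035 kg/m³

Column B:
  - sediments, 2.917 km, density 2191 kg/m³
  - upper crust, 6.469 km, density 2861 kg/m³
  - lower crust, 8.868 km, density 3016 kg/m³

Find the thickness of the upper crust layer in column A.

Take the compensation level at the base of the deeper column (depth z_c below the surface of column A) and equate Σ ρ_i t_i down to z_c; mantle fills any gap and the z_c terms cancel.
Column A: x×2844 + 9.75×3035 + (z_c − 9.75 − x)×3325
Column B: 0.4143×0 + 2.917×2191 + 6.469×2861 + 8.868×3016 + (z_c − 0.4143 − 18.254)×3325
The z_c×3325 term appears on both sides and cancels. Collect the known terms of each column as K = Σ(ρt)_known − 3325 × (depth of known layers): K_A = 29591.25 − 3325×9.75 = −2827.5; K_B = 51644.844 − 3325×(0.4143 + 18.254) = −10427.2535.
Balance: K_A − x×(3325 − 2844) = K_B, so x = (K_A − K_B)/(3325 − 2844) = 7599.75/481 = 15.8 km.

15.8 km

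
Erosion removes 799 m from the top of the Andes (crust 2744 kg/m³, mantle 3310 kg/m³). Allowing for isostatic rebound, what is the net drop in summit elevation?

Rebound u = e ρ_c/ρ_m = 799 m × 2744/3310 = 662.4 m.
Net surface drop = e − u = 799 m − 662.4 m = e (ρ_m − ρ_c)/ρ_m = 137 m.

137 m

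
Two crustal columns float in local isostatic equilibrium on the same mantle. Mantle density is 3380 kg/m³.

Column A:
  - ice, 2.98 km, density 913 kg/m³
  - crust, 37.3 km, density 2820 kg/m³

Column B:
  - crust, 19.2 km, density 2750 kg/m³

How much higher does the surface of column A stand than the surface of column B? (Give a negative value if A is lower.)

4.78 km

For any compensation level in the mantle, the mantle terms cancel and isostasy reduces to e = (Σt_A − Σt_B) − (Σ(ρt)_A − Σ(ρt)_B) / ρ_m.
Σt_A = 40.28 km; Σt_B = 19.2 km; Σ(ρt)_A = 107906.74; Σ(ρt)_B = 52800 (in km·kg/m³).
e = (40.28 − 19.2) − (107906.74 − 52800) / 3380 = 4.78 km.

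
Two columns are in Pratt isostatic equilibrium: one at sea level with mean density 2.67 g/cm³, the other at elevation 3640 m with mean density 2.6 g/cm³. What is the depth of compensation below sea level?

135000 m

ρ_ref D = ρ (D + h) → D (ρ_ref − ρ) = ρ h.
D = ρ h/(ρ_ref − ρ) = 2.6 × 3640 m/(2.67 − 2.6) = 135000 m.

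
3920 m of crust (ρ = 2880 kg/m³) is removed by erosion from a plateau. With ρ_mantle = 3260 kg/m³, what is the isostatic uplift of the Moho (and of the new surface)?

Unloading: uplift u = e ρ_c/ρ_m = 3920 m × 2880/3260 = 3460 m.

3460 m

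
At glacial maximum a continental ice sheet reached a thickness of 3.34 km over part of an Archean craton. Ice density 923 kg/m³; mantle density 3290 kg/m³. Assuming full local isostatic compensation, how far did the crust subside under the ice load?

Equating mass per unit area of the two columns: the ice load ρ_ice t is balanced by mantle displaced below, ρ_m s.
s = t ρ_ice / ρ_m = 3.34 km × 923/3290 = 0.937 km.

0.937 km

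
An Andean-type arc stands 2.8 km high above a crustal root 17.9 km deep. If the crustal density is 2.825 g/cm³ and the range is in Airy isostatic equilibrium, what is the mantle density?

Airy balance: ρ_c h = (ρ_m − ρ_c) r → ρ_m = ρ_c (1 + h/r).
ρ_m = 2.825 × (1 + 2.8 km/17.9 km) = 3.27 g/cm³.

3.27 g/cm³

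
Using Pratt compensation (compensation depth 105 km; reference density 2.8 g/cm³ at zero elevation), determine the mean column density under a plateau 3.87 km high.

2.7 g/cm³

Pratt balance: ρ_ref D = ρ (D + h).
ρ = ρ_ref D/(D + h) = 2.8 × 105 km/(105 km + 3.87 km) = 2.7 g/cm³.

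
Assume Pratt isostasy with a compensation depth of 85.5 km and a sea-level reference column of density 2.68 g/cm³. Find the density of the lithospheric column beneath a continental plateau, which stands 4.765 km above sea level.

2.54 g/cm³

Pratt balance: ρ_ref D = ρ (D + h).
ρ = ρ_ref D/(D + h) = 2.68 × 85.5 km/(85.5 km + 4.765 km) = 2.54 g/cm³.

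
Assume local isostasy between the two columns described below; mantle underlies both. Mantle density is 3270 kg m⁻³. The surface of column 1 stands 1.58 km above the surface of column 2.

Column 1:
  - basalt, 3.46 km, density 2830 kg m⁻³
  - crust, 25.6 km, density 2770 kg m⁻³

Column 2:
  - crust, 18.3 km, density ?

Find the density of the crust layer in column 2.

Take the compensation level at the base of the deeper column (depth z_c below the surface of column 1) and equate Σ ρ_i t_i down to z_c; mantle fills any gap and the z_c terms cancel.
Column 1: 3.46×2830 + 25.6×2770 + (z_c − 29.06)×3270
Column 2: 1.58×0 + 18.3×ρ + (z_c − 1.58 − 18.3)×3270
The z_c×3270 term appears on both sides and cancels. Collect the known terms of each column as K = Σ(ρt)_known − 3270 × (depth of known layers): K_1 = 80703.8 − 3270×29.06 = −14322.4; K_2 = 0 − 3270×(1.58 + 18.3) = −65007.6.
Balance: K_1 = K_2 + 18.3×ρ, so ρ = (K_1 − K_2)/18.3 = 50685.2/18.3 = 2770 kg m⁻³.

2770 kg m⁻³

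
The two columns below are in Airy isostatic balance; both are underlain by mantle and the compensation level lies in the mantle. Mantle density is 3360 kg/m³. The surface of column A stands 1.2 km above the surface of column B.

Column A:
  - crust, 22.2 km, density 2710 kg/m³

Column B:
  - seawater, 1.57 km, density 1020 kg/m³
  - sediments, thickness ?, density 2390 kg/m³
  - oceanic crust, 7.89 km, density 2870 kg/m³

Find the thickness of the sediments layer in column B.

Take the compensation level at the base of the deeper column (depth z_c below the surface of column A) and equate Σ ρ_i t_i down to z_c; mantle fills any gap and the z_c terms cancel.
Column A: 22.2×2710 + (z_c − 22.2)×3360
Column B: 1.2×0 + 1.57×1020 + x×2390 + 7.89×2870 + (z_c − 1.2 − 9.46 − x)×3360
The z_c×3360 term appears on both sides and cancels. Collect the known terms of each column as K = Σ(ρt)_known − 3360 × (depth of known layers): K_A = 60162 − 3360×22.2 = −14430; K_B = 24245.7 − 3360×(1.2 + 9.46) = −11571.9.
Balance: K_A = K_B − x×(3360 − 2390), so x = (K_B − K_A)/(3360 − 2390) = 2858.1/970 = 2.95 km.

2.95 km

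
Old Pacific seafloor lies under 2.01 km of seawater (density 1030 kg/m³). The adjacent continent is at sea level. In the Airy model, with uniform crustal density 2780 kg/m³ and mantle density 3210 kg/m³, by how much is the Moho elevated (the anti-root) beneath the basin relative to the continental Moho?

By Archimedes' principle applied to the lithosphere: replacing crust with seawater at the top is compensated by replacing crust with mantle at the base: d (ρ_c − ρ_w) = a (ρ_m − ρ_c).
a = d (ρ_c − ρ_w)/(ρ_m − ρ_c) = 2.01 km × 1750/430 = 8.18 km.

8.18 km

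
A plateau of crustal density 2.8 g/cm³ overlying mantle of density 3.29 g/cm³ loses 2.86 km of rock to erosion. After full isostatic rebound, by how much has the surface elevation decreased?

Rebound u = e ρ_c/ρ_m = 2.86 km × 2.8/3.29 = 2.434 km.
Net surface drop = e − u = 2.86 km − 2.434 km = e (ρ_m − ρ_c)/ρ_m = 0.426 km.

0.426 km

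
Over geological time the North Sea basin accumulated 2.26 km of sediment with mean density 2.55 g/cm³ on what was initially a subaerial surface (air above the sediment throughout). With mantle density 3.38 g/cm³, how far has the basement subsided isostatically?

1.71 km

Subaerial load: s = t ρ_sed / ρ_m = 2.26 km × 2.55/3.38 = 1.71 km.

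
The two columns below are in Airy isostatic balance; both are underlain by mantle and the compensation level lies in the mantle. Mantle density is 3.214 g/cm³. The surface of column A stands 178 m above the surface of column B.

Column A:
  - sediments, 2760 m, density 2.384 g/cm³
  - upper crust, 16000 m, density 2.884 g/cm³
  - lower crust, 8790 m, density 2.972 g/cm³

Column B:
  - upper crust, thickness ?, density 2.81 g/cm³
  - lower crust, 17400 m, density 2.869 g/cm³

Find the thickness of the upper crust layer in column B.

7730 m

Take the compensation level at the base of the deeper column (depth z_c below the surface of column A) and equate Σ ρ_i t_i down to z_c; mantle fills any gap and the z_c terms cancel.
Column A: 2760×2.384 + 16000×2.884 + 8790×2.972 + (z_c − 27550)×3.214
Column B: 178×0 + x×2.81 + 17400×2.869 + (z_c − 178 − 17400 − x)×3.214
The z_c×3.214 term appears on both sides and cancels. Collect the known terms of each column as K = Σ(ρt)_known − 3.214 × (depth of known layers): K_A = 78847.72 − 3.214×27550 = −9697.98; K_B = 49920.6 − 3.214×(178 + 17400) = −6575.092.
Balance: K_A = K_B − x×(3.214 − 2.81), so x = (K_B − K_A)/(3.214 − 2.81) = 3122.89/0.404 = 7730 m.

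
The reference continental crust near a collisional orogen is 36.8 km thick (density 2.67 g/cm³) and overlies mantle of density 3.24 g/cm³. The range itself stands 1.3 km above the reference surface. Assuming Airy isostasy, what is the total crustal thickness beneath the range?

Root depth r = h ρ_c / (ρ_m − ρ_c) = 1.3 km × 2.67 / 0.57 = 6.089 km.
Total thickness = T + h + r = 36.8 km + 1.3 km + 6.089 km = 44.2 km.

44.2 km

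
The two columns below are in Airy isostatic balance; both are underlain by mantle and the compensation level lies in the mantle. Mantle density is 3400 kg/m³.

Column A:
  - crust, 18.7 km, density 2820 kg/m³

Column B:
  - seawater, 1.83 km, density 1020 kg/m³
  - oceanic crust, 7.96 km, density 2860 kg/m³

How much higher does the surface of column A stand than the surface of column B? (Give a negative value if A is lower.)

For any compensation level in the mantle, the mantle terms cancel and isostasy reduces to e = (Σt_A − Σt_B) − (Σ(ρt)_A − Σ(ρt)_B) / ρ_m.
Σt_A = 18.7 km; Σt_B = 9.79 km; Σ(ρt)_A = 52734; Σ(ρt)_B = 24632.2 (in km·kg/m³).
e = (18.7 − 9.79) − (52734 − 24632.2) / 3400 = 0.645 km.

0.645 km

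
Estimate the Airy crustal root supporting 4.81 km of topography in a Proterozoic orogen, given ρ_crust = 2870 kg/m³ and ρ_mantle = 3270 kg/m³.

By Archimedes' principle applied to the lithosphere: the weight of the topography is balanced by the buoyancy of the root, ρ_c h = (ρ_m − ρ_c) r.
r = h · ρ_c / (ρ_m − ρ_c) = 4.81 km × 2870 / (3270 − 2870) = 34.5 km.

34.5 km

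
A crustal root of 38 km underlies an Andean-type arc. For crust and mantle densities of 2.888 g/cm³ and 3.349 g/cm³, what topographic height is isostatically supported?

Balancing pressure at the compensation depth: ρ_c h = (ρ_m − ρ_c) r.
h = r (ρ_m − ρ_c) / ρ_c = 38 km × (3.349 − 2.888) / 2.888 = 6.07 km.

6.07 km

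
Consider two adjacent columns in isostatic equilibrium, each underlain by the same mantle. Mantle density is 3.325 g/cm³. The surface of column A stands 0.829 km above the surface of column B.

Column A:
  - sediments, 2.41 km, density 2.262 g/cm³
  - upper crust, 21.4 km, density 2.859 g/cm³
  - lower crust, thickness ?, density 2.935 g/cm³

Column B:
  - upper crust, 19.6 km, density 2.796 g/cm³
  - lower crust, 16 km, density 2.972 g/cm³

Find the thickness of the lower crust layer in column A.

Take the compensation level at the base of the deeper column (depth z_c below the surface of column A) and equate Σ ρ_i t_i down to z_c; mantle fills any gap and the z_c terms cancel.
Column A: 2.41×2.262 + 21.4×2.859 + x×2.935 + (z_c − 23.81 − x)×3.325
Column B: 0.829×0 + 19.6×2.796 + 16×2.972 + (z_c − 0.829 − 35.6)×3.325
The z_c×3.325 term appears on both sides and cancels. Collect the known terms of each column as K = Σ(ρt)_known − 3.325 × (depth of known layers): K_A = 66.63402 − 3.325×23.81 = −12.53423; K_B = 102.3536 − 3.325×(0.829 + 35.6) = −18.772825.
Balance: K_A − x×(3.325 − 2.935) = K_B, so x = (K_A − K_B)/(3.325 − 2.935) = 6.2386/0.39 = 16 km.

16 km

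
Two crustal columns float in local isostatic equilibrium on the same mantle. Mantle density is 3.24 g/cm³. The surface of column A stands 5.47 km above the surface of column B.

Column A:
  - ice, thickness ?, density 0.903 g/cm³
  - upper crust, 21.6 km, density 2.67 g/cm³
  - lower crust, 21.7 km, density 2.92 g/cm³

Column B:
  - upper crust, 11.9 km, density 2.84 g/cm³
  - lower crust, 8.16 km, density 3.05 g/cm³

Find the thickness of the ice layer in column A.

2.04 km

Take the compensation level at the base of the deeper column (depth z_c below the surface of column A) and equate Σ ρ_i t_i down to z_c; mantle fills any gap and the z_c terms cancel.
Column A: x×0.903 + 21.6×2.67 + 21.7×2.92 + (z_c − 43.3 − x)×3.24
Column B: 5.47×0 + 11.9×2.84 + 8.16×3.05 + (z_c − 5.47 − 20.06)×3.24
The z_c×3.24 term appears on both sides and cancels. Collect the known terms of each column as K = Σ(ρt)_known − 3.24 × (depth of known layers): K_A = 121.036 − 3.24×43.3 = −19.256; K_B = 58.684 − 3.24×(5.47 + 20.06) = −24.0332.
Balance: K_A − x×(3.24 − 0.903) = K_B, so x = (K_A − K_B)/(3.24 − 0.903) = 4.7772/2.337 = 2.04 km.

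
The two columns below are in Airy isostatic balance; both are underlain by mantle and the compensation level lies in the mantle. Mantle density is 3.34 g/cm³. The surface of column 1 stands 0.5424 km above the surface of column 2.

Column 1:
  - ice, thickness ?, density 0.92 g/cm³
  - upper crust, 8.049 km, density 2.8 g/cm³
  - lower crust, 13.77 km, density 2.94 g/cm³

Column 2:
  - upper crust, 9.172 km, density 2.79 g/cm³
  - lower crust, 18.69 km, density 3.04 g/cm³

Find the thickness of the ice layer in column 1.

Take the compensation level at the base of the deeper column (depth z_c below the surface of column 1) and equate Σ ρ_i t_i down to z_c; mantle fills any gap and the z_c terms cancel.
Column 1: x×0.92 + 8.049×2.8 + 13.77×2.94 + (z_c − 21.819 − x)×3.34
Column 2: 0.5424×0 + 9.172×2.79 + 18.69×3.04 + (z_c − 0.5424 − 27.862)×3.34
The z_c×3.34 term appears on both sides and cancels. Collect the known terms of each column as K = Σ(ρt)_known − 3.34 × (depth of known layers): K_1 = 63.021 − 3.34×21.819 = −9.85446; K_2 = 82.40748 − 3.34×(0.5424 + 27.862) = −12.463216.
Balance: K_1 − x×(3.34 − 0.92) = K_2, so x = (K_1 − K_2)/(3.34 − 0.92) = 2.60876/2.42 = 1.08 km.

1.08 km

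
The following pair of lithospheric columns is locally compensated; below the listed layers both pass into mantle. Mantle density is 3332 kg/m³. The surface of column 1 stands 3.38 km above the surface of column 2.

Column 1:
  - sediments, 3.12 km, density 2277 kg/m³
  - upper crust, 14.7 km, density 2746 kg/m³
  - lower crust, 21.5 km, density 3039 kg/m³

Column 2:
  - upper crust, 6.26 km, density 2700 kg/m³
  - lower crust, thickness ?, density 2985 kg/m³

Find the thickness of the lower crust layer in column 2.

8.61 km

Take the compensation level at the base of the deeper column (depth z_c below the surface of column 1) and equate Σ ρ_i t_i down to z_c; mantle fills any gap and the z_c terms cancel.
Column 1: 3.12×2277 + 14.7×2746 + 21.5×3039 + (z_c − 39.32)×3332
Column 2: 3.38×0 + 6.26×2700 + x×2985 + (z_c − 3.38 − 6.26 − x)×3332
The z_c×3332 term appears on both sides and cancels. Collect the known terms of each column as K = Σ(ρt)_known − 3332 × (depth of known layers): K_1 = 112808.94 − 3332×39.32 = −18205.3; K_2 = 16902 − 3332×(3.38 + 6.26) = −15218.48.
Balance: K_1 = K_2 − x×(3332 − 2985), so x = (K_2 − K_1)/(3332 − 2985) = 2986.82/347 = 8.61 km.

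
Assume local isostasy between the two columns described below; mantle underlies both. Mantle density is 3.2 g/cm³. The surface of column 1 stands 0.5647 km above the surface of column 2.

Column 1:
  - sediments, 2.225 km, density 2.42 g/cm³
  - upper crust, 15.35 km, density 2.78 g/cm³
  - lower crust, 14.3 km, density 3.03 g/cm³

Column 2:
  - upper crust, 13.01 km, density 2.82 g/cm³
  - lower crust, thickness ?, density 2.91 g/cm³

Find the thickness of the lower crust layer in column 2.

13.3 km

Take the compensation level at the base of the deeper column (depth z_c below the surface of column 1) and equate Σ ρ_i t_i down to z_c; mantle fills any gap and the z_c terms cancel.
Column 1: 2.225×2.42 + 15.35×2.78 + 14.3×3.03 + (z_c − 31.875)×3.2
Column 2: 0.5647×0 + 13.01×2.82 + x×2.91 + (z_c − 0.5647 − 13.01 − x)×3.2
The z_c×3.2 term appears on both sides and cancels. Collect the known terms of each column as K = Σ(ρt)_known − 3.2 × (depth of known layers): K_1 = 91.3865 − 3.2×31.875 = −10.6135; K_2 = 36.6882 − 3.2×(0.5647 + 13.01) = −6.75084.
Balance: K_1 = K_2 − x×(3.2 − 2.91), so x = (K_2 − K_1)/(3.2 − 2.91) = 3.86266/0.29 = 13.3 km.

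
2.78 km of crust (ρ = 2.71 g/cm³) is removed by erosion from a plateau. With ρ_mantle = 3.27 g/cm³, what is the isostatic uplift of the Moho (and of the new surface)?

Unloading: uplift u = e ρ_c/ρ_m = 2.78 km × 2.71/3.27 = 2.3 km.

2.3 km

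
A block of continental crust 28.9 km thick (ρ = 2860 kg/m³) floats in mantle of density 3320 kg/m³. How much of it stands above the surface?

Floating equilibrium: submerged depth d = t ρ_obj/ρ_fluid = 28.9 km × 2860/3320 = 24.9 km.
Freeboard = t − d = 28.9 km − 24.9 km = 4 km.

4 km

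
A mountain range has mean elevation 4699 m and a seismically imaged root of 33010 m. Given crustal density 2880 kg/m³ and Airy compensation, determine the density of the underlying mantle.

3290 kg/m³

Airy balance: ρ_c h = (ρ_m − ρ_c) r → ρ_m = ρ_c (1 + h/r).
ρ_m = 2880 × (1 + 4699 m/33010 m) = 3290 kg/m³.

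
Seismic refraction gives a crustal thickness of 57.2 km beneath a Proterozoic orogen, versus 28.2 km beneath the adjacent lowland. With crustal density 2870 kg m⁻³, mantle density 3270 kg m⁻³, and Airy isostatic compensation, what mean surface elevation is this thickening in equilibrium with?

3.55 km

Excess crust Δ = 57.2 km − 28.2 km = 29 km, split between elevation h and root r with h + r = Δ.
Airy balance ρ_c h = (ρ_m − ρ_c) r gives r = h ρ_c/(ρ_m − ρ_c), so h (1 + ρ_c/(ρ_m − ρ_c)) = Δ, i.e. h = Δ (ρ_m − ρ_c)/ρ_m.
h = 29 km × 400/3270 = 3.55 km.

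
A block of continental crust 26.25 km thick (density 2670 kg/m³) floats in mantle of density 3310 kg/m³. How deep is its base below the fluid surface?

21.2 km

Draft d = t ρ_obj/ρ_fluid = 26.25 km × 2670/3310 = 21.2 km.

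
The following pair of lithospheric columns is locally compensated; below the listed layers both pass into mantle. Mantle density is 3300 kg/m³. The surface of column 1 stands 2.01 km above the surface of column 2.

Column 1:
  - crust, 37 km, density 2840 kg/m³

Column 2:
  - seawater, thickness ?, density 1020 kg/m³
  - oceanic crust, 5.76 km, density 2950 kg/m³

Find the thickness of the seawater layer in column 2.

Take the compensation level at the base of the deeper column (depth z_c below the surface of column 1) and equate Σ ρ_i t_i down to z_c; mantle fills any gap and the z_c terms cancel.
Column 1: 37×2840 + (z_c − 37)×3300
Column 2: 2.01×0 + x×1020 + 5.76×2950 + (z_c − 2.01 − 5.76 − x)×3300
The z_c×3300 term appears on both sides and cancels. Collect the known terms of each column as K = Σ(ρt)_known − 3300 × (depth of known layers): K_1 = 105080 − 3300×37 = −17020; K_2 = 16992 − 3300×(2.01 + 5.76) = −8649.
Balance: K_1 = K_2 − x×(3300 − 1020), so x = (K_2 − K_1)/(3300 − 1020) = 8371/2280 = 3.67 km.

3.67 km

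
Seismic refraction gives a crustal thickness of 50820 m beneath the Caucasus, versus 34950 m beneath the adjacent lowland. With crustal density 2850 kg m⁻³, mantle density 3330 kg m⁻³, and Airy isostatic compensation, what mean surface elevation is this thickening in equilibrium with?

2290 m

Excess crust Δ = 50820 m − 34950 m = 15870 m, split between elevation h and root r with h + r = Δ.
Airy balance ρ_c h = (ρ_m − ρ_c) r gives r = h ρ_c/(ρ_m − ρ_c), so h (1 + ρ_c/(ρ_m − ρ_c)) = Δ, i.e. h = Δ (ρ_m − ρ_c)/ρ_m.
h = 15870 m × 480/3330 = 2290 m.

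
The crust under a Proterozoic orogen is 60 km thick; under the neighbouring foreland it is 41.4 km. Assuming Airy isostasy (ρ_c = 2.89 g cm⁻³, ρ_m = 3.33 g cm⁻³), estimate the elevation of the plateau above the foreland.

Excess crust Δ = 60 km − 41.4 km = 18.6 km, split between elevation h and root r with h + r = Δ.
Airy balance ρ_c h = (ρ_m − ρ_c) r gives r = h ρ_c/(ρ_m − ρ_c), so h (1 + ρ_c/(ρ_m − ρ_c)) = Δ, i.e. h = Δ (ρ_m − ρ_c)/ρ_m.
h = 18.6 km × 0.44/3.33 = 2.46 km.

2.46 km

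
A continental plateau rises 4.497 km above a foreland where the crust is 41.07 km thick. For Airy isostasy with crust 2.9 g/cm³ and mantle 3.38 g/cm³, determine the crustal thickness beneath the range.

72.7 km

Root depth r = h ρ_c / (ρ_m − ρ_c) = 4.497 km × 2.9 / 0.48 = 27.17 km.
Total thickness = T + h + r = 41.07 km + 4.497 km + 27.17 km = 72.7 km.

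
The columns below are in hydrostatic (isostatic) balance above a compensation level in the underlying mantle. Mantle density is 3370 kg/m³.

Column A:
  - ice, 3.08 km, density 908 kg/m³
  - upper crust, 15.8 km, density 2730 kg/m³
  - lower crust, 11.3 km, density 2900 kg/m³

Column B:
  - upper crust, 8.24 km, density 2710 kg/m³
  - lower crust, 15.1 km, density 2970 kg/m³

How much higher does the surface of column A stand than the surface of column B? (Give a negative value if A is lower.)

3.42 km

For any compensation level in the mantle, the mantle terms cancel and isostasy reduces to e = (Σt_A − Σt_B) − (Σ(ρt)_A − Σ(ρt)_B) / ρ_m.
Σt_A = 30.18 km; Σt_B = 23.34 km; Σ(ρt)_A = 78700.64; Σ(ρt)_B = 67177.4 (in km·kg/m³).
e = (30.18 − 23.34) − (78700.64 − 67177.4) / 3370 = 3.42 km.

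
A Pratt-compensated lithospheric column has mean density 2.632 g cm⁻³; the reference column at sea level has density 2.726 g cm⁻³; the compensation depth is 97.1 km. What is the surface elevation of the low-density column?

ρ_ref D = ρ (D + h) → h = D (ρ_ref − ρ)/ρ.
h = 97.1 km × (2.726 − 2.632)/2.632 = 3.47 km.

3.47 km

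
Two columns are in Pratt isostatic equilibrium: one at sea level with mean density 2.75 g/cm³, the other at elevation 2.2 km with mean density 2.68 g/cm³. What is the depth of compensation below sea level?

ρ_ref D = ρ (D + h) → D (ρ_ref − ρ) = ρ h.
D = ρ h/(ρ_ref − ρ) = 2.68 × 2.2 km/(2.75 − 2.68) = 84.2 km.

84.2 km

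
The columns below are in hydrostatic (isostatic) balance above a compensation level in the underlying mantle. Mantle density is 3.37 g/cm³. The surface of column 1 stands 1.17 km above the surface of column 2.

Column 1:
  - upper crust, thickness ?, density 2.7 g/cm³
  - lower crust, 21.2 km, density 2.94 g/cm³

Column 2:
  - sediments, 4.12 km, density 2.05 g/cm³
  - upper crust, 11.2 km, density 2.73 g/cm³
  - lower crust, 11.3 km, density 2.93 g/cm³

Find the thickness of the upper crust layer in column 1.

Take the compensation level at the base of the deeper column (depth z_c below the surface of column 1) and equate Σ ρ_i t_i down to z_c; mantle fills any gap and the z_c terms cancel.
Column 1: x×2.7 + 21.2×2.94 + (z_c − 21.2 − x)×3.37
Column 2: 1.17×0 + 4.12×2.05 + 11.2×2.73 + 11.3×2.93 + (z_c − 1.17 − 26.62)×3.37
The z_c×3.37 term appears on both sides and cancels. Collect the known terms of each column as K = Σ(ρt)_known − 3.37 × (depth of known layers): K_1 = 62.328 − 3.37×21.2 = −9.116; K_2 = 72.131 − 3.37×(1.17 + 26.62) = −21.5213.
Balance: K_1 − x×(3.37 − 2.7) = K_2, so x = (K_1 − K_2)/(3.37 − 2.7) = 12.4053/0.67 = 18.5 km.

18.5 km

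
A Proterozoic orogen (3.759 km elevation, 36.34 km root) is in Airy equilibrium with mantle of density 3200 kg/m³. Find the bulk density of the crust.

ρ_c h = (ρ_m − ρ_c) r → ρ_c (h + r) = ρ_m r → ρ_c = ρ_m r / (h + r).
ρ_c = 3200 × 36.34 km / (3.759 km + 36.34 km) = 2900 kg/m³.

2900 kg/m³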